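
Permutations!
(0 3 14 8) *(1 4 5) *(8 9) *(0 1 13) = (0 3 14 9 8 1 4 5 13) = [3, 4, 2, 14, 5, 13, 6, 7, 1, 8, 10, 11, 12, 0, 9]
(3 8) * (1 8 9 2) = (1 8 3 9 2) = [0, 8, 1, 9, 4, 5, 6, 7, 3, 2]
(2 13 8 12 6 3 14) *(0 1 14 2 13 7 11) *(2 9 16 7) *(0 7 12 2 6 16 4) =(0 1 14 13 8 2 6 3 9 4)(7 11)(12 16) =[1, 14, 6, 9, 0, 5, 3, 11, 2, 4, 10, 7, 16, 8, 13, 15, 12]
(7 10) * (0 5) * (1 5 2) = (0 2 1 5)(7 10) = [2, 5, 1, 3, 4, 0, 6, 10, 8, 9, 7]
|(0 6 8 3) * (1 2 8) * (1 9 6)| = 10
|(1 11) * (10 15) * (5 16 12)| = |(1 11)(5 16 12)(10 15)| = 6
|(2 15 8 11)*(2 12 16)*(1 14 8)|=|(1 14 8 11 12 16 2 15)|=8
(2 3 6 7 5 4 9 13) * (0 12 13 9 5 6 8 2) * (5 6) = [12, 1, 3, 8, 6, 4, 7, 5, 2, 9, 10, 11, 13, 0] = (0 12 13)(2 3 8)(4 6 7 5)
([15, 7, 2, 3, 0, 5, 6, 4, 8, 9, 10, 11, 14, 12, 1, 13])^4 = (0 14)(1 15)(4 12)(7 13)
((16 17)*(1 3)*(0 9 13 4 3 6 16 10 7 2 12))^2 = (0 13 3 6 17 7 12 9 4 1 16 10 2)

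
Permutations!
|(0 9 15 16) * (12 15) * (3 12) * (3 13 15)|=10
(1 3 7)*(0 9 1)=(0 9 1 3 7)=[9, 3, 2, 7, 4, 5, 6, 0, 8, 1]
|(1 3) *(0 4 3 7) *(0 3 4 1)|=4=|(0 1 7 3)|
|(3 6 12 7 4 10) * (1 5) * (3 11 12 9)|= 30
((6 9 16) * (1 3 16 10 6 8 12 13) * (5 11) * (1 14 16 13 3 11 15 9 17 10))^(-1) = (1 9 15 5 11)(3 12 8 16 14 13)(6 10 17)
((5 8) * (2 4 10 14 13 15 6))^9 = ((2 4 10 14 13 15 6)(5 8))^9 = (2 10 13 6 4 14 15)(5 8)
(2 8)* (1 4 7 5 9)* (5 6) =(1 4 7 6 5 9)(2 8) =[0, 4, 8, 3, 7, 9, 5, 6, 2, 1]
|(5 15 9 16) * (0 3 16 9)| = |(0 3 16 5 15)| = 5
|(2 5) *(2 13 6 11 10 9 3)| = 8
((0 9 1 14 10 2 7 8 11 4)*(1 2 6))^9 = (0 2 8 4 9 7 11)(1 14 10 6)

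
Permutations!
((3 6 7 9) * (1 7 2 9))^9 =((1 7)(2 9 3 6))^9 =(1 7)(2 9 3 6)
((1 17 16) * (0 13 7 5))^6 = (17)(0 7)(5 13)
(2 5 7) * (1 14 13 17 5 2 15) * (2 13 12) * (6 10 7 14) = (1 6 10 7 15)(2 13 17 5 14 12) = [0, 6, 13, 3, 4, 14, 10, 15, 8, 9, 7, 11, 2, 17, 12, 1, 16, 5]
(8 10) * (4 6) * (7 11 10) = (4 6)(7 11 10 8) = [0, 1, 2, 3, 6, 5, 4, 11, 7, 9, 8, 10]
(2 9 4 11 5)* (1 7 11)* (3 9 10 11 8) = (1 7 8 3 9 4)(2 10 11 5) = [0, 7, 10, 9, 1, 2, 6, 8, 3, 4, 11, 5]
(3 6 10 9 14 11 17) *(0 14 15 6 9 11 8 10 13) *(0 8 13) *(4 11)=(0 14 13 8 10 4 11 17 3 9 15 6)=[14, 1, 2, 9, 11, 5, 0, 7, 10, 15, 4, 17, 12, 8, 13, 6, 16, 3]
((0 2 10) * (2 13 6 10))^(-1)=(0 10 6 13)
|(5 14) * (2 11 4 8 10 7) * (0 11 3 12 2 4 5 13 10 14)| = 6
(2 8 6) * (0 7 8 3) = (0 7 8 6 2 3) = [7, 1, 3, 0, 4, 5, 2, 8, 6]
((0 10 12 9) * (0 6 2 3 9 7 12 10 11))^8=(12)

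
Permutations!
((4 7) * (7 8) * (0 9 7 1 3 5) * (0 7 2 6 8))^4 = ((0 9 2 6 8 1 3 5 7 4))^4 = (0 8 7 2 3)(1 4 6 5 9)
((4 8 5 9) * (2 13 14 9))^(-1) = (2 5 8 4 9 14 13)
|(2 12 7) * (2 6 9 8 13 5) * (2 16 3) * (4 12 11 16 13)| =12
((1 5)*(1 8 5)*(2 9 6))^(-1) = ((2 9 6)(5 8))^(-1) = (2 6 9)(5 8)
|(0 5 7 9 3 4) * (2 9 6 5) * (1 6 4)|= 9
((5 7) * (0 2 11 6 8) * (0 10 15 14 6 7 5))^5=(15)(0 2 11 7)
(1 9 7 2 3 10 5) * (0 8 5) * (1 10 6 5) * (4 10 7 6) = (0 8 1 9 6 5 7 2 3 4 10) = [8, 9, 3, 4, 10, 7, 5, 2, 1, 6, 0]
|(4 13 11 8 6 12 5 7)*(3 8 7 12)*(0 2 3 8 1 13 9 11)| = 20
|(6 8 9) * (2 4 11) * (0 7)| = 6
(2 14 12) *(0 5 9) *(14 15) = (0 5 9)(2 15 14 12) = [5, 1, 15, 3, 4, 9, 6, 7, 8, 0, 10, 11, 2, 13, 12, 14]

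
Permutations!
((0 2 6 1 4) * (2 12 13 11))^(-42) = ((0 12 13 11 2 6 1 4))^(-42) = (0 1 2 13)(4 6 11 12)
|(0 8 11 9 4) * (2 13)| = |(0 8 11 9 4)(2 13)| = 10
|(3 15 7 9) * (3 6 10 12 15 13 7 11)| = 9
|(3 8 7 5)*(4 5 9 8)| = |(3 4 5)(7 9 8)| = 3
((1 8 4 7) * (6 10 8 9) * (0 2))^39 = ((0 2)(1 9 6 10 8 4 7))^39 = (0 2)(1 8 9 4 6 7 10)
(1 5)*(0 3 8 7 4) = [3, 5, 2, 8, 0, 1, 6, 4, 7] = (0 3 8 7 4)(1 5)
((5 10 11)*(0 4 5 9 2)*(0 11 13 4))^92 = (13)(2 9 11)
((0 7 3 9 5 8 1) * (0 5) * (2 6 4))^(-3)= ((0 7 3 9)(1 5 8)(2 6 4))^(-3)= (0 7 3 9)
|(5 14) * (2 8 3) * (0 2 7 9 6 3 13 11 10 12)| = 28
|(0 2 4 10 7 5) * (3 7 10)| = |(10)(0 2 4 3 7 5)| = 6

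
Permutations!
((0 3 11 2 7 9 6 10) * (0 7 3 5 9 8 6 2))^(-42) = (11)(6 7)(8 10)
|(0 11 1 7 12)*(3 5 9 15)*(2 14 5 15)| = |(0 11 1 7 12)(2 14 5 9)(3 15)| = 20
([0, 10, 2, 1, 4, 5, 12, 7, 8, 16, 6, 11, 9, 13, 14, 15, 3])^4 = (1 9 10 16 6 3 12)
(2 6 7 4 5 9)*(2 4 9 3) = (2 6 7 9 4 5 3) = [0, 1, 6, 2, 5, 3, 7, 9, 8, 4]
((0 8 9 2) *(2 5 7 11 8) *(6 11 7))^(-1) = (0 2)(5 9 8 11 6)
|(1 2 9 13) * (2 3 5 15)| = 7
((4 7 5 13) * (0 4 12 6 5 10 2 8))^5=(0 8 2 10 7 4)(5 13 12 6)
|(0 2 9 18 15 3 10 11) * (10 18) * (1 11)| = 6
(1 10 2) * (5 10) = [0, 5, 1, 3, 4, 10, 6, 7, 8, 9, 2] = (1 5 10 2)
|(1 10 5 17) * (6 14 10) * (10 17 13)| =|(1 6 14 17)(5 13 10)| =12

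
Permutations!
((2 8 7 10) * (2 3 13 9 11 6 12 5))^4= (2 3 6 8 13 12 7 9 5 10 11)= ((2 8 7 10 3 13 9 11 6 12 5))^4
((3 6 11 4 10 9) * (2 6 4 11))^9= (11)(2 6)(3 4 10 9)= ((11)(2 6)(3 4 10 9))^9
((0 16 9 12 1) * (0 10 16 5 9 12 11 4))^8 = ((0 5 9 11 4)(1 10 16 12))^8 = (16)(0 11 5 4 9)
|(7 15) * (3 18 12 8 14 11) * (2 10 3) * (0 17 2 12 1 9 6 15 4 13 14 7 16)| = 77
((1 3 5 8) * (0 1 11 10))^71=(0 1 3 5 8 11 10)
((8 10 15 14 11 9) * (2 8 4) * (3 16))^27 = (2 15 9 8 14 4 10 11)(3 16)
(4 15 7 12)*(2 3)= (2 3)(4 15 7 12)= [0, 1, 3, 2, 15, 5, 6, 12, 8, 9, 10, 11, 4, 13, 14, 7]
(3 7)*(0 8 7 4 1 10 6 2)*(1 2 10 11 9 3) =(0 8 7 1 11 9 3 4 2)(6 10) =[8, 11, 0, 4, 2, 5, 10, 1, 7, 3, 6, 9]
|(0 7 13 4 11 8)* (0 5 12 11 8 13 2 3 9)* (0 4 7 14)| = 10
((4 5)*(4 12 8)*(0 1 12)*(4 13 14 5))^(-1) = (0 5 14 13 8 12 1)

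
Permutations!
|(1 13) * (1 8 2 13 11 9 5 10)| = 15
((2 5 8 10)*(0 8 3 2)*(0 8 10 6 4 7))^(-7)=(0 7 4 6 8 10)(2 3 5)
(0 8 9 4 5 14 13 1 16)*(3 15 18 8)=(0 3 15 18 8 9 4 5 14 13 1 16)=[3, 16, 2, 15, 5, 14, 6, 7, 9, 4, 10, 11, 12, 1, 13, 18, 0, 17, 8]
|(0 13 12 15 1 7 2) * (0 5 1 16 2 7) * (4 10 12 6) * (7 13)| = 12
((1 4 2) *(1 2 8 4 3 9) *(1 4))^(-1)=(1 8 4 9 3)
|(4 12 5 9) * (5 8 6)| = 6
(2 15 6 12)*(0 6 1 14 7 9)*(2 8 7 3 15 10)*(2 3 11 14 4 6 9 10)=(0 9)(1 4 6 12 8 7 10 3 15)(11 14)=[9, 4, 2, 15, 6, 5, 12, 10, 7, 0, 3, 14, 8, 13, 11, 1]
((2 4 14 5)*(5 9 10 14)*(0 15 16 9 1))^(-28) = ((0 15 16 9 10 14 1)(2 4 5))^(-28) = (16)(2 5 4)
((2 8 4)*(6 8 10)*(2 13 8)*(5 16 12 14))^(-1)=((2 10 6)(4 13 8)(5 16 12 14))^(-1)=(2 6 10)(4 8 13)(5 14 12 16)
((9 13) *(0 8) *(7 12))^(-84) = (13)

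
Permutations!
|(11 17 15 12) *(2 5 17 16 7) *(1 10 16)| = 10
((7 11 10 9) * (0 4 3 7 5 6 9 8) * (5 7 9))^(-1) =((0 4 3 9 7 11 10 8)(5 6))^(-1) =(0 8 10 11 7 9 3 4)(5 6)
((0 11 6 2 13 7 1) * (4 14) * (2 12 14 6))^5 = (0 1 7 13 2 11)(4 6 12 14)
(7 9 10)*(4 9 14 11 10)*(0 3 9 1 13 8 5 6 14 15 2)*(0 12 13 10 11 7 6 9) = (0 3)(1 10 6 14 7 15 2 12 13 8 5 9 4) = [3, 10, 12, 0, 1, 9, 14, 15, 5, 4, 6, 11, 13, 8, 7, 2]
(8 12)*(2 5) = (2 5)(8 12) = [0, 1, 5, 3, 4, 2, 6, 7, 12, 9, 10, 11, 8]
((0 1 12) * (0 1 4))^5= (0 4)(1 12)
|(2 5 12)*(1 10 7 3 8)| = 15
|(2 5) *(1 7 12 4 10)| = 10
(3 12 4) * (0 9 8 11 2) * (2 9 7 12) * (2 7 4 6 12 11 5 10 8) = (0 4 3 7 11 9 2)(5 10 8)(6 12) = [4, 1, 0, 7, 3, 10, 12, 11, 5, 2, 8, 9, 6]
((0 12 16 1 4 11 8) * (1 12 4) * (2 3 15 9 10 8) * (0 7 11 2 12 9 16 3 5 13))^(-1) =(0 13 5 2 4)(3 12 11 7 8 10 9 16 15) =((0 4 2 5 13)(3 15 16 9 10 8 7 11 12))^(-1)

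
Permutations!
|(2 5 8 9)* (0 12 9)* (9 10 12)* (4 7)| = |(0 9 2 5 8)(4 7)(10 12)| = 10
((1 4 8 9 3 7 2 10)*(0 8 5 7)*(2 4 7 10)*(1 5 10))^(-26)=(0 9)(1 5 10 4 7)(3 8)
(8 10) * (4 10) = [0, 1, 2, 3, 10, 5, 6, 7, 4, 9, 8] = (4 10 8)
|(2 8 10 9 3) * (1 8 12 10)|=10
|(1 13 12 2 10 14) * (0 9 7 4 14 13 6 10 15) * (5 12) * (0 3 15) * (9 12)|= |(0 12 2)(1 6 10 13 5 9 7 4 14)(3 15)|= 18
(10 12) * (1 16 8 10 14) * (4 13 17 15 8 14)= (1 16 14)(4 13 17 15 8 10 12)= [0, 16, 2, 3, 13, 5, 6, 7, 10, 9, 12, 11, 4, 17, 1, 8, 14, 15]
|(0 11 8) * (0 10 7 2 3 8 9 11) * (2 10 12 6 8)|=6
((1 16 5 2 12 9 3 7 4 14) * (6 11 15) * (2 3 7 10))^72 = (1 12 16 9 5 7 3 4 10 14 2)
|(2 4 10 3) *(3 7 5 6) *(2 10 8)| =|(2 4 8)(3 10 7 5 6)| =15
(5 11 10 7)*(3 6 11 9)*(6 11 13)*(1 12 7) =(1 12 7 5 9 3 11 10)(6 13) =[0, 12, 2, 11, 4, 9, 13, 5, 8, 3, 1, 10, 7, 6]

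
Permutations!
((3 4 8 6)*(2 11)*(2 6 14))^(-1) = (2 14 8 4 3 6 11)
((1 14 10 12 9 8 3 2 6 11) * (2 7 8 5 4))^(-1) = ((1 14 10 12 9 5 4 2 6 11)(3 7 8))^(-1) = (1 11 6 2 4 5 9 12 10 14)(3 8 7)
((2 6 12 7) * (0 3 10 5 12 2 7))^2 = ((0 3 10 5 12)(2 6))^2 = (0 10 12 3 5)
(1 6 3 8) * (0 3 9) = [3, 6, 2, 8, 4, 5, 9, 7, 1, 0] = (0 3 8 1 6 9)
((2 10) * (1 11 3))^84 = (11)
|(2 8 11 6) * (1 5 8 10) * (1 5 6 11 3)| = |(11)(1 6 2 10 5 8 3)| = 7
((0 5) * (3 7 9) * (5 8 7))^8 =(0 7 3)(5 8 9)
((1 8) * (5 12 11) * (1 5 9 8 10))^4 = (5 8 9 11 12)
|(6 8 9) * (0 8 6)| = |(0 8 9)| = 3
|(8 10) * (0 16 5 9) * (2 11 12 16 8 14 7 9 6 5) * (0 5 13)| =|(0 8 10 14 7 9 5 6 13)(2 11 12 16)| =36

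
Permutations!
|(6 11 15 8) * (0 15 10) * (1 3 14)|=|(0 15 8 6 11 10)(1 3 14)|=6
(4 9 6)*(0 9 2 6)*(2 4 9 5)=(0 5 2 6 9)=[5, 1, 6, 3, 4, 2, 9, 7, 8, 0]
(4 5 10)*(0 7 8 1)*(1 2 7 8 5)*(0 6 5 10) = (0 8 2 7 10 4 1 6 5) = [8, 6, 7, 3, 1, 0, 5, 10, 2, 9, 4]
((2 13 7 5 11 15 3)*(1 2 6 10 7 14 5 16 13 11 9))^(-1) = ((1 2 11 15 3 6 10 7 16 13 14 5 9))^(-1) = (1 9 5 14 13 16 7 10 6 3 15 11 2)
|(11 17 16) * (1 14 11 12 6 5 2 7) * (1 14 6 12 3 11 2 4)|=12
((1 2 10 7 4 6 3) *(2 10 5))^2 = ((1 10 7 4 6 3)(2 5))^2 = (1 7 6)(3 10 4)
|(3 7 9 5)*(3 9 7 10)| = |(3 10)(5 9)| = 2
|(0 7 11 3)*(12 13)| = 4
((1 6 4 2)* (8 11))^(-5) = (1 2 4 6)(8 11)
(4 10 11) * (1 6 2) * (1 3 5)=(1 6 2 3 5)(4 10 11)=[0, 6, 3, 5, 10, 1, 2, 7, 8, 9, 11, 4]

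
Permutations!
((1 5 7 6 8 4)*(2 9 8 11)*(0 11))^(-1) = (0 6 7 5 1 4 8 9 2 11)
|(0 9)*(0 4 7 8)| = 5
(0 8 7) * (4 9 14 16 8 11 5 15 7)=(0 11 5 15 7)(4 9 14 16 8)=[11, 1, 2, 3, 9, 15, 6, 0, 4, 14, 10, 5, 12, 13, 16, 7, 8]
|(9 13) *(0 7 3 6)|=4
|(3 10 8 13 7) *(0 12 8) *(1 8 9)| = 9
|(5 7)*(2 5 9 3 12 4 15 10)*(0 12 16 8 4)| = 10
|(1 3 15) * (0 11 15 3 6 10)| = 6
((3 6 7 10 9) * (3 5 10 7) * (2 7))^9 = (10)(2 7)(3 6)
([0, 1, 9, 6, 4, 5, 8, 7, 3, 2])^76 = (9)(3 6 8)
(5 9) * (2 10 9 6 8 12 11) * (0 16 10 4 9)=[16, 1, 4, 3, 9, 6, 8, 7, 12, 5, 0, 2, 11, 13, 14, 15, 10]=(0 16 10)(2 4 9 5 6 8 12 11)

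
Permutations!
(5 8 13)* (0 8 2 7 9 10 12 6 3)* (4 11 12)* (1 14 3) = (0 8 13 5 2 7 9 10 4 11 12 6 1 14 3) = [8, 14, 7, 0, 11, 2, 1, 9, 13, 10, 4, 12, 6, 5, 3]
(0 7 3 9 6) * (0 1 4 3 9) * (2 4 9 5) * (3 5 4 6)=(0 7 4 5 2 6 1 9 3)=[7, 9, 6, 0, 5, 2, 1, 4, 8, 3]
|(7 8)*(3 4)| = 2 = |(3 4)(7 8)|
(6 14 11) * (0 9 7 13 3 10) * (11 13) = (0 9 7 11 6 14 13 3 10) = [9, 1, 2, 10, 4, 5, 14, 11, 8, 7, 0, 6, 12, 3, 13]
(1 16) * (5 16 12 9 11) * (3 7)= (1 12 9 11 5 16)(3 7)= [0, 12, 2, 7, 4, 16, 6, 3, 8, 11, 10, 5, 9, 13, 14, 15, 1]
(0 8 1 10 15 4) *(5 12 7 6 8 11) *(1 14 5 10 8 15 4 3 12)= (0 11 10 4)(1 8 14 5)(3 12 7 6 15)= [11, 8, 2, 12, 0, 1, 15, 6, 14, 9, 4, 10, 7, 13, 5, 3]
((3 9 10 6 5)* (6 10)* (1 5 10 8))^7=(10)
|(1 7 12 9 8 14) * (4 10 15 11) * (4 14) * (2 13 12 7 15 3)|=8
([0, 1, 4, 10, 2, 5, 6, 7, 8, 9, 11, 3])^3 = (11)(2 4)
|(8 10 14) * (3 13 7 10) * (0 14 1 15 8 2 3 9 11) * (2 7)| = 9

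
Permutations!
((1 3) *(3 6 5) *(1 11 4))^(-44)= ((1 6 5 3 11 4))^(-44)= (1 11 5)(3 6 4)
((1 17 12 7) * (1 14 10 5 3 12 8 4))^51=(1 4 8 17)(3 14)(5 7)(10 12)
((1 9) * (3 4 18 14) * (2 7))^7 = (1 9)(2 7)(3 14 18 4)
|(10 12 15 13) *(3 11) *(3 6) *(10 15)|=|(3 11 6)(10 12)(13 15)|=6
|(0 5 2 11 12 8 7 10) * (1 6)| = |(0 5 2 11 12 8 7 10)(1 6)| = 8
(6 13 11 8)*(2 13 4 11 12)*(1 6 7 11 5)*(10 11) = (1 6 4 5)(2 13 12)(7 10 11 8) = [0, 6, 13, 3, 5, 1, 4, 10, 7, 9, 11, 8, 2, 12]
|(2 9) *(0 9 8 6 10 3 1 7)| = 9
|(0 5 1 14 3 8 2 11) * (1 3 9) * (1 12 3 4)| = |(0 5 4 1 14 9 12 3 8 2 11)| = 11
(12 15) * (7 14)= (7 14)(12 15)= [0, 1, 2, 3, 4, 5, 6, 14, 8, 9, 10, 11, 15, 13, 7, 12]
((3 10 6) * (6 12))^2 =((3 10 12 6))^2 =(3 12)(6 10)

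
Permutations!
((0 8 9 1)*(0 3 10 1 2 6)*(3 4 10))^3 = ((0 8 9 2 6)(1 4 10))^3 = (10)(0 2 8 6 9)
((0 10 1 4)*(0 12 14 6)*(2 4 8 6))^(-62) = ((0 10 1 8 6)(2 4 12 14))^(-62) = (0 8 10 6 1)(2 12)(4 14)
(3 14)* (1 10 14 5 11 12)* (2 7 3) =(1 10 14 2 7 3 5 11 12) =[0, 10, 7, 5, 4, 11, 6, 3, 8, 9, 14, 12, 1, 13, 2]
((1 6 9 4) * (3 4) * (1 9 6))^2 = ((3 4 9))^2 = (3 9 4)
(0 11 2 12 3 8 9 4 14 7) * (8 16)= (0 11 2 12 3 16 8 9 4 14 7)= [11, 1, 12, 16, 14, 5, 6, 0, 9, 4, 10, 2, 3, 13, 7, 15, 8]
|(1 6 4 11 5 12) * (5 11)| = |(1 6 4 5 12)| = 5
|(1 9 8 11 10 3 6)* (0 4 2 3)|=10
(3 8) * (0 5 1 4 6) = (0 5 1 4 6)(3 8) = [5, 4, 2, 8, 6, 1, 0, 7, 3]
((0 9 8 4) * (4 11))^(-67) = (0 11 9 4 8)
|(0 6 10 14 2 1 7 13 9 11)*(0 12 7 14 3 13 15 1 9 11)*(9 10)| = 30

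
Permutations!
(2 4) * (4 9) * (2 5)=(2 9 4 5)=[0, 1, 9, 3, 5, 2, 6, 7, 8, 4]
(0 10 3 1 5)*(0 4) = (0 10 3 1 5 4) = [10, 5, 2, 1, 0, 4, 6, 7, 8, 9, 3]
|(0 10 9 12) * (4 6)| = |(0 10 9 12)(4 6)| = 4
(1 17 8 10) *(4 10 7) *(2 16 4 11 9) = (1 17 8 7 11 9 2 16 4 10) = [0, 17, 16, 3, 10, 5, 6, 11, 7, 2, 1, 9, 12, 13, 14, 15, 4, 8]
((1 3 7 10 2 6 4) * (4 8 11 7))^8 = ((1 3 4)(2 6 8 11 7 10))^8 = (1 4 3)(2 8 7)(6 11 10)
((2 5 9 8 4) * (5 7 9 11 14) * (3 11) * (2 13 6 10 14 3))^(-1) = ((2 7 9 8 4 13 6 10 14 5)(3 11))^(-1) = (2 5 14 10 6 13 4 8 9 7)(3 11)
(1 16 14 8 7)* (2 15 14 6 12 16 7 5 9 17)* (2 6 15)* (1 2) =(1 7 2)(5 9 17 6 12 16 15 14 8) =[0, 7, 1, 3, 4, 9, 12, 2, 5, 17, 10, 11, 16, 13, 8, 14, 15, 6]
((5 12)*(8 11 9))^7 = ((5 12)(8 11 9))^7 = (5 12)(8 11 9)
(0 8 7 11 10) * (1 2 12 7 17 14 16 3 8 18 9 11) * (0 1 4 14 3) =[18, 2, 12, 8, 14, 5, 6, 4, 17, 11, 1, 10, 7, 13, 16, 15, 0, 3, 9] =(0 18 9 11 10 1 2 12 7 4 14 16)(3 8 17)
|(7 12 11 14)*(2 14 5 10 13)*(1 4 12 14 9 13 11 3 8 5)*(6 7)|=24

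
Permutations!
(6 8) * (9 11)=(6 8)(9 11)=[0, 1, 2, 3, 4, 5, 8, 7, 6, 11, 10, 9]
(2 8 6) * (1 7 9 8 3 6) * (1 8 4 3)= (1 7 9 4 3 6 2)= [0, 7, 1, 6, 3, 5, 2, 9, 8, 4]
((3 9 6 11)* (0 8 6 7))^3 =(0 11 7 6 9 8 3) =((0 8 6 11 3 9 7))^3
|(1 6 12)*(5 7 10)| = 3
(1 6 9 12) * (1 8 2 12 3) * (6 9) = (1 9 3)(2 12 8) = [0, 9, 12, 1, 4, 5, 6, 7, 2, 3, 10, 11, 8]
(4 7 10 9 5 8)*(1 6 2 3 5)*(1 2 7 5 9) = [0, 6, 3, 9, 5, 8, 7, 10, 4, 2, 1] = (1 6 7 10)(2 3 9)(4 5 8)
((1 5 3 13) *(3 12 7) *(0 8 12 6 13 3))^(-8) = ((0 8 12 7)(1 5 6 13))^(-8) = (13)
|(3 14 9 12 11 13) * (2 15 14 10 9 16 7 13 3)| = 30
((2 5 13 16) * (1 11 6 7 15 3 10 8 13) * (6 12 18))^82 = ((1 11 12 18 6 7 15 3 10 8 13 16 2 5))^82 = (1 2 13 10 15 6 12)(3 7 18 11 5 16 8)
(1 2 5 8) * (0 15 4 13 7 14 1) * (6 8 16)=(0 15 4 13 7 14 1 2 5 16 6 8)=[15, 2, 5, 3, 13, 16, 8, 14, 0, 9, 10, 11, 12, 7, 1, 4, 6]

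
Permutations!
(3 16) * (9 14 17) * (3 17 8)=[0, 1, 2, 16, 4, 5, 6, 7, 3, 14, 10, 11, 12, 13, 8, 15, 17, 9]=(3 16 17 9 14 8)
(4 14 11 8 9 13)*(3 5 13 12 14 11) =(3 5 13 4 11 8 9 12 14) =[0, 1, 2, 5, 11, 13, 6, 7, 9, 12, 10, 8, 14, 4, 3]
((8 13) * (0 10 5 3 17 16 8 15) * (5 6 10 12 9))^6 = (0 16 9 13 3)(5 15 17 12 8)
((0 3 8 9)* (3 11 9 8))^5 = (0 9 11)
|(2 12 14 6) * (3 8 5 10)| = 4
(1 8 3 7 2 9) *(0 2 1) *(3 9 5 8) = [2, 3, 5, 7, 4, 8, 6, 1, 9, 0] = (0 2 5 8 9)(1 3 7)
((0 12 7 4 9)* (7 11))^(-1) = (0 9 4 7 11 12)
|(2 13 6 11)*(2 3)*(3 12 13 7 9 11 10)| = 9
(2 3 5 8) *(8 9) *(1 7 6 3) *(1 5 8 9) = (9)(1 7 6 3 8 2 5) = [0, 7, 5, 8, 4, 1, 3, 6, 2, 9]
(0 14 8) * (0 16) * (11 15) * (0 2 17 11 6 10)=(0 14 8 16 2 17 11 15 6 10)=[14, 1, 17, 3, 4, 5, 10, 7, 16, 9, 0, 15, 12, 13, 8, 6, 2, 11]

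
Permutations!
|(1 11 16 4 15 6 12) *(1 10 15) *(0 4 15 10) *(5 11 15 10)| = 12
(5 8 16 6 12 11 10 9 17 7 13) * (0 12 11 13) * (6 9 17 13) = (0 12 6 11 10 17 7)(5 8 16 9 13) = [12, 1, 2, 3, 4, 8, 11, 0, 16, 13, 17, 10, 6, 5, 14, 15, 9, 7]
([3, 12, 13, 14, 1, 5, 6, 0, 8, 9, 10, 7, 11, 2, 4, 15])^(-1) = [7, 4, 13, 0, 14, 5, 6, 11, 8, 9, 10, 12, 1, 2, 3, 15]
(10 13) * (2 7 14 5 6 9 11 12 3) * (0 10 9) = (0 10 13 9 11 12 3 2 7 14 5 6) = [10, 1, 7, 2, 4, 6, 0, 14, 8, 11, 13, 12, 3, 9, 5]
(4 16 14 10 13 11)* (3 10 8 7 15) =(3 10 13 11 4 16 14 8 7 15) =[0, 1, 2, 10, 16, 5, 6, 15, 7, 9, 13, 4, 12, 11, 8, 3, 14]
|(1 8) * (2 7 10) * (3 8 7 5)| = |(1 7 10 2 5 3 8)| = 7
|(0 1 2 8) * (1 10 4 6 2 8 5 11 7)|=|(0 10 4 6 2 5 11 7 1 8)|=10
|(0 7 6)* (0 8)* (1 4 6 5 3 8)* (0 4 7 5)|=|(0 5 3 8 4 6 1 7)|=8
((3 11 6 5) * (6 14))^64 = (3 5 6 14 11)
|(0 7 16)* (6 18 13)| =|(0 7 16)(6 18 13)| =3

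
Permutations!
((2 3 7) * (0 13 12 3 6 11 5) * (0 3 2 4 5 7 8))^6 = ((0 13 12 2 6 11 7 4 5 3 8))^6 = (0 7 13 4 12 5 2 3 6 8 11)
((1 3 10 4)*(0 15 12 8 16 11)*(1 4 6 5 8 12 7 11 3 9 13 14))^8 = ((0 15 7 11)(1 9 13 14)(3 10 6 5 8 16))^8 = (3 6 8)(5 16 10)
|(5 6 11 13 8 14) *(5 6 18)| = |(5 18)(6 11 13 8 14)| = 10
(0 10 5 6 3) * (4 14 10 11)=[11, 1, 2, 0, 14, 6, 3, 7, 8, 9, 5, 4, 12, 13, 10]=(0 11 4 14 10 5 6 3)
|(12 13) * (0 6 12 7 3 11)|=|(0 6 12 13 7 3 11)|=7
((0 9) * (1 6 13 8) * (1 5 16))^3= (0 9)(1 8)(5 6)(13 16)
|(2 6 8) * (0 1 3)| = 3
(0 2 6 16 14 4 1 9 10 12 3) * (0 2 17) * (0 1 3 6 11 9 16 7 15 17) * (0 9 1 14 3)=(0 9 10 12 6 7 15 17 14 4)(1 16 3 2 11)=[9, 16, 11, 2, 0, 5, 7, 15, 8, 10, 12, 1, 6, 13, 4, 17, 3, 14]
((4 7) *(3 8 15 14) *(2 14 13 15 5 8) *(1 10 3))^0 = (15)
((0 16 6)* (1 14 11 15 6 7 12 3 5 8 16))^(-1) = ((0 1 14 11 15 6)(3 5 8 16 7 12))^(-1) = (0 6 15 11 14 1)(3 12 7 16 8 5)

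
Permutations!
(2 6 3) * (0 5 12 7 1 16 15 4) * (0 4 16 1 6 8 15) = (0 5 12 7 6 3 2 8 15 16) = [5, 1, 8, 2, 4, 12, 3, 6, 15, 9, 10, 11, 7, 13, 14, 16, 0]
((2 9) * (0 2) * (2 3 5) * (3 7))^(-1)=((0 7 3 5 2 9))^(-1)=(0 9 2 5 3 7)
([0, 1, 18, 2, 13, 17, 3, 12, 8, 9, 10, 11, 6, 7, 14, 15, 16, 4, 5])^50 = (18)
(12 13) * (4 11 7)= [0, 1, 2, 3, 11, 5, 6, 4, 8, 9, 10, 7, 13, 12]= (4 11 7)(12 13)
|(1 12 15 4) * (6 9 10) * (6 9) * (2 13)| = |(1 12 15 4)(2 13)(9 10)| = 4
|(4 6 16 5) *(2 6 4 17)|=|(2 6 16 5 17)|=5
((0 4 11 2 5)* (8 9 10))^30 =((0 4 11 2 5)(8 9 10))^30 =(11)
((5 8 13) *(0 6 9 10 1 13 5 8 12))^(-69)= (0 10 8)(1 5 6)(9 13 12)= ((0 6 9 10 1 13 8 5 12))^(-69)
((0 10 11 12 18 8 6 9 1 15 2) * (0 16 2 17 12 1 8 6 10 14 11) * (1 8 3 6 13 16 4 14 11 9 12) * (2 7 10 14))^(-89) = (0 8 9 6 18 16 10 11 14 3 12 13 7)(1 15 17)(2 4)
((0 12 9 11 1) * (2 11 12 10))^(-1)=(0 1 11 2 10)(9 12)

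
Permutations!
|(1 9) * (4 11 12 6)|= |(1 9)(4 11 12 6)|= 4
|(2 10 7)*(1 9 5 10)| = 6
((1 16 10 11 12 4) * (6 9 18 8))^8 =(18)(1 10 12)(4 16 11)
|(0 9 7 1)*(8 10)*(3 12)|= 4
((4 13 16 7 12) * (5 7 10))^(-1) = ((4 13 16 10 5 7 12))^(-1) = (4 12 7 5 10 16 13)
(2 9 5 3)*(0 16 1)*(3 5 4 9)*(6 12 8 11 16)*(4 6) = (0 4 9 6 12 8 11 16 1)(2 3) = [4, 0, 3, 2, 9, 5, 12, 7, 11, 6, 10, 16, 8, 13, 14, 15, 1]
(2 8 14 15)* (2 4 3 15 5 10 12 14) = [0, 1, 8, 15, 3, 10, 6, 7, 2, 9, 12, 11, 14, 13, 5, 4] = (2 8)(3 15 4)(5 10 12 14)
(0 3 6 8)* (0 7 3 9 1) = (0 9 1)(3 6 8 7) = [9, 0, 2, 6, 4, 5, 8, 3, 7, 1]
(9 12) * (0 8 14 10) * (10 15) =(0 8 14 15 10)(9 12) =[8, 1, 2, 3, 4, 5, 6, 7, 14, 12, 0, 11, 9, 13, 15, 10]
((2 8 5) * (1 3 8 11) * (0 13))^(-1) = (0 13)(1 11 2 5 8 3)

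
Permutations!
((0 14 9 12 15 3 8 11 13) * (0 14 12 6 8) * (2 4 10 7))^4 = (15)(6 14 11)(8 9 13)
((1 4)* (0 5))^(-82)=(5)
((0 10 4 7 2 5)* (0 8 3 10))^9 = ((2 5 8 3 10 4 7))^9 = (2 8 10 7 5 3 4)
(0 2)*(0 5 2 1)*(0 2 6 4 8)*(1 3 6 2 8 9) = (0 3 6 4 9 1 8)(2 5) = [3, 8, 5, 6, 9, 2, 4, 7, 0, 1]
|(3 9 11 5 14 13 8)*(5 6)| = |(3 9 11 6 5 14 13 8)| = 8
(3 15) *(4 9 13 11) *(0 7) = [7, 1, 2, 15, 9, 5, 6, 0, 8, 13, 10, 4, 12, 11, 14, 3] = (0 7)(3 15)(4 9 13 11)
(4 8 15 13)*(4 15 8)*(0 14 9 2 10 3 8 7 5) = (0 14 9 2 10 3 8 7 5)(13 15) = [14, 1, 10, 8, 4, 0, 6, 5, 7, 2, 3, 11, 12, 15, 9, 13]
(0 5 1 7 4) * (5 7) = [7, 5, 2, 3, 0, 1, 6, 4] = (0 7 4)(1 5)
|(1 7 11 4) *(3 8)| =|(1 7 11 4)(3 8)| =4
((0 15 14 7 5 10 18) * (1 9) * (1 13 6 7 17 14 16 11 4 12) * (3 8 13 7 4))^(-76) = (0 3 4 7)(1 10 16 13)(5 15 8 12)(6 9 18 11)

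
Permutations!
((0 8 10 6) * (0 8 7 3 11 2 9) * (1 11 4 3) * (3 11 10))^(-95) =(0 6 11 7 8 2 1 3 9 10 4)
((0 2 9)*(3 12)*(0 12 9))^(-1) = (0 2)(3 12 9)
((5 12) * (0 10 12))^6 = (0 12)(5 10) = ((0 10 12 5))^6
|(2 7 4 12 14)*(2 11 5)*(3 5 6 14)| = |(2 7 4 12 3 5)(6 14 11)| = 6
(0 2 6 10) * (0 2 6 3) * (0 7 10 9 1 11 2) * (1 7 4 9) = [6, 11, 3, 4, 9, 5, 1, 10, 8, 7, 0, 2] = (0 6 1 11 2 3 4 9 7 10)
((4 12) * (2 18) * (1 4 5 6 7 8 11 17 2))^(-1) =(1 18 2 17 11 8 7 6 5 12 4) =((1 4 12 5 6 7 8 11 17 2 18))^(-1)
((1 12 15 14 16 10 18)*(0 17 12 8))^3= (0 15 10 8 12 16 1 17 14 18)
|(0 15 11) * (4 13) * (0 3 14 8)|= |(0 15 11 3 14 8)(4 13)|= 6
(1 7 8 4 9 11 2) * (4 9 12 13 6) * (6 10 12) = (1 7 8 9 11 2)(4 6)(10 12 13) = [0, 7, 1, 3, 6, 5, 4, 8, 9, 11, 12, 2, 13, 10]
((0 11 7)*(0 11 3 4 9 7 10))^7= ((0 3 4 9 7 11 10))^7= (11)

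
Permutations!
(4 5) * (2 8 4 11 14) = (2 8 4 5 11 14) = [0, 1, 8, 3, 5, 11, 6, 7, 4, 9, 10, 14, 12, 13, 2]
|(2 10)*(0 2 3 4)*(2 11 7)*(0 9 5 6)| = |(0 11 7 2 10 3 4 9 5 6)| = 10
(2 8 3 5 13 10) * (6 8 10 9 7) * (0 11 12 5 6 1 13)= (0 11 12 5)(1 13 9 7)(2 10)(3 6 8)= [11, 13, 10, 6, 4, 0, 8, 1, 3, 7, 2, 12, 5, 9]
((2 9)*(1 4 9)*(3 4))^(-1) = (1 2 9 4 3)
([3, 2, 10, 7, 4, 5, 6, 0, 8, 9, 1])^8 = (0 7 3)(1 10 2)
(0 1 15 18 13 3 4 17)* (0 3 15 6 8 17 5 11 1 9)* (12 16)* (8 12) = [9, 6, 2, 4, 5, 11, 12, 7, 17, 0, 10, 1, 16, 15, 14, 18, 8, 3, 13] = (0 9)(1 6 12 16 8 17 3 4 5 11)(13 15 18)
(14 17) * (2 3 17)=(2 3 17 14)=[0, 1, 3, 17, 4, 5, 6, 7, 8, 9, 10, 11, 12, 13, 2, 15, 16, 14]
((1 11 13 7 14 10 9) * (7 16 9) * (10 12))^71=((1 11 13 16 9)(7 14 12 10))^71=(1 11 13 16 9)(7 10 12 14)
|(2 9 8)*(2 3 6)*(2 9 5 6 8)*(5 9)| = 2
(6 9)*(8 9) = (6 8 9) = [0, 1, 2, 3, 4, 5, 8, 7, 9, 6]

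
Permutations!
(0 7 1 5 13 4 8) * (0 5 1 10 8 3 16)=(0 7 10 8 5 13 4 3 16)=[7, 1, 2, 16, 3, 13, 6, 10, 5, 9, 8, 11, 12, 4, 14, 15, 0]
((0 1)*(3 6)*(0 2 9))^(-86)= (0 2)(1 9)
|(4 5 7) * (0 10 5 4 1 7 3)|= |(0 10 5 3)(1 7)|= 4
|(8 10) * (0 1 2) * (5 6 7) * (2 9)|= 12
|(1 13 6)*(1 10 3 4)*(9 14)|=|(1 13 6 10 3 4)(9 14)|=6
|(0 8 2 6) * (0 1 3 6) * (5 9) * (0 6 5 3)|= |(0 8 2 6 1)(3 5 9)|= 15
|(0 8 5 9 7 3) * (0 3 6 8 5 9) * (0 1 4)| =4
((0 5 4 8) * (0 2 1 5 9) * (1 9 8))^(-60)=((0 8 2 9)(1 5 4))^(-60)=(9)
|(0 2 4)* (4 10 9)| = |(0 2 10 9 4)| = 5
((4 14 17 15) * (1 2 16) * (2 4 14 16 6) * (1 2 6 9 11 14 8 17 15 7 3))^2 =((1 4 16 2 9 11 14 15 8 17 7 3))^2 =(1 16 9 14 8 7)(2 11 15 17 3 4)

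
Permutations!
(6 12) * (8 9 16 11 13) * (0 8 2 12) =(0 8 9 16 11 13 2 12 6) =[8, 1, 12, 3, 4, 5, 0, 7, 9, 16, 10, 13, 6, 2, 14, 15, 11]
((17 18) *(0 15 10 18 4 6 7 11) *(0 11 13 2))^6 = (0 6 10 13 17)(2 4 15 7 18)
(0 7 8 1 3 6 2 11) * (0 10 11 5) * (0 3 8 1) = (0 7 1 8)(2 5 3 6)(10 11) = [7, 8, 5, 6, 4, 3, 2, 1, 0, 9, 11, 10]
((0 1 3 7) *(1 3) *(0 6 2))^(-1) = (0 2 6 7 3)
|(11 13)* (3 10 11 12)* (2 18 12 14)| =8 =|(2 18 12 3 10 11 13 14)|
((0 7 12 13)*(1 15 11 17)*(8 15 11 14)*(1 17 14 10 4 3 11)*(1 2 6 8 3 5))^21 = ((17)(0 7 12 13)(1 2 6 8 15 10 4 5)(3 11 14))^21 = (17)(0 7 12 13)(1 10 6 5 15 2 4 8)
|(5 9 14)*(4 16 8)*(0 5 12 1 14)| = 3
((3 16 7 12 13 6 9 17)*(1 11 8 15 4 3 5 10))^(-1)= ((1 11 8 15 4 3 16 7 12 13 6 9 17 5 10))^(-1)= (1 10 5 17 9 6 13 12 7 16 3 4 15 8 11)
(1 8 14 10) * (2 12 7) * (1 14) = (1 8)(2 12 7)(10 14) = [0, 8, 12, 3, 4, 5, 6, 2, 1, 9, 14, 11, 7, 13, 10]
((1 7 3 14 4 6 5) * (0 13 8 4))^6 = (0 1 8 3 6)(4 14 5 13 7)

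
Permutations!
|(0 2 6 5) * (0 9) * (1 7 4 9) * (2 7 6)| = |(0 7 4 9)(1 6 5)| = 12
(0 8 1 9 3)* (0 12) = [8, 9, 2, 12, 4, 5, 6, 7, 1, 3, 10, 11, 0] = (0 8 1 9 3 12)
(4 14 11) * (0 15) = (0 15)(4 14 11) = [15, 1, 2, 3, 14, 5, 6, 7, 8, 9, 10, 4, 12, 13, 11, 0]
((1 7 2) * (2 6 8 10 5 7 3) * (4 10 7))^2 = (1 2 3)(4 5 10)(6 7 8)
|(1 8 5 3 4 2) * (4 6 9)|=|(1 8 5 3 6 9 4 2)|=8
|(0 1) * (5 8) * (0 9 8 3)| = |(0 1 9 8 5 3)| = 6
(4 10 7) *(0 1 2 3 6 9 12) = (0 1 2 3 6 9 12)(4 10 7) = [1, 2, 3, 6, 10, 5, 9, 4, 8, 12, 7, 11, 0]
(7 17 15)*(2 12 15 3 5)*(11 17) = (2 12 15 7 11 17 3 5) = [0, 1, 12, 5, 4, 2, 6, 11, 8, 9, 10, 17, 15, 13, 14, 7, 16, 3]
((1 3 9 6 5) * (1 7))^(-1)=((1 3 9 6 5 7))^(-1)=(1 7 5 6 9 3)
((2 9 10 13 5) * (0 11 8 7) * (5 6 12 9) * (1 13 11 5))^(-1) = ((0 5 2 1 13 6 12 9 10 11 8 7))^(-1) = (0 7 8 11 10 9 12 6 13 1 2 5)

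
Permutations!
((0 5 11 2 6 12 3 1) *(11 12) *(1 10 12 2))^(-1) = (0 1 11 6 2 5)(3 12 10)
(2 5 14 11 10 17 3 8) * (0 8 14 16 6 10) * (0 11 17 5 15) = [8, 1, 15, 14, 4, 16, 10, 7, 2, 9, 5, 11, 12, 13, 17, 0, 6, 3] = (0 8 2 15)(3 14 17)(5 16 6 10)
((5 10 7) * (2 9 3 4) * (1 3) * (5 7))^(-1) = ((1 3 4 2 9)(5 10))^(-1) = (1 9 2 4 3)(5 10)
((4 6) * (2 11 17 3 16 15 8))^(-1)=((2 11 17 3 16 15 8)(4 6))^(-1)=(2 8 15 16 3 17 11)(4 6)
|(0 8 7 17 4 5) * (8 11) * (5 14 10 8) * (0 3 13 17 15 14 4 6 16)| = |(0 11 5 3 13 17 6 16)(7 15 14 10 8)| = 40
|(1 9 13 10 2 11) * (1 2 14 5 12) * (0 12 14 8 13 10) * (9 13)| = |(0 12 1 13)(2 11)(5 14)(8 9 10)| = 12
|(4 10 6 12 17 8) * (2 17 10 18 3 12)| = |(2 17 8 4 18 3 12 10 6)| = 9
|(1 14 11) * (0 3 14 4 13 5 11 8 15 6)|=30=|(0 3 14 8 15 6)(1 4 13 5 11)|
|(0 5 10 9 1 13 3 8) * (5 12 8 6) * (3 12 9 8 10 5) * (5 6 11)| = |(0 9 1 13 12 10 8)(3 11 5 6)| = 28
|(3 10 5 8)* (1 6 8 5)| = 5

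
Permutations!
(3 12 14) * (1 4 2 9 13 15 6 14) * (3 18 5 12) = (1 4 2 9 13 15 6 14 18 5 12) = [0, 4, 9, 3, 2, 12, 14, 7, 8, 13, 10, 11, 1, 15, 18, 6, 16, 17, 5]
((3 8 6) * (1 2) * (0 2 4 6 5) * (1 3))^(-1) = ((0 2 3 8 5)(1 4 6))^(-1) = (0 5 8 3 2)(1 6 4)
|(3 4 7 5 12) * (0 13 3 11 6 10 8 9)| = 12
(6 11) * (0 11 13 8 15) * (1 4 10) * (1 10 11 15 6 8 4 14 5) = [15, 14, 2, 3, 11, 1, 13, 7, 6, 9, 10, 8, 12, 4, 5, 0] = (0 15)(1 14 5)(4 11 8 6 13)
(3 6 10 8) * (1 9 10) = (1 9 10 8 3 6) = [0, 9, 2, 6, 4, 5, 1, 7, 3, 10, 8]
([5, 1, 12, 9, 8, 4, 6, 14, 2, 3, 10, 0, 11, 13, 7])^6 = [11, 1, 8, 3, 5, 0, 6, 7, 4, 9, 10, 12, 2, 13, 14]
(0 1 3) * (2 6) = (0 1 3)(2 6) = [1, 3, 6, 0, 4, 5, 2]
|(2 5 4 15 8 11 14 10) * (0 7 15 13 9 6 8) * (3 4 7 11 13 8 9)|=|(0 11 14 10 2 5 7 15)(3 4 8 13)(6 9)|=8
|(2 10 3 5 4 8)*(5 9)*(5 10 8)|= 6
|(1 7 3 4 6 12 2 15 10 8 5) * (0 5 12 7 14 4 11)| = |(0 5 1 14 4 6 7 3 11)(2 15 10 8 12)| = 45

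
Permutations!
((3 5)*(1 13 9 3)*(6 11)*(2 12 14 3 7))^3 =(1 7 14)(2 3 13)(5 9 12)(6 11)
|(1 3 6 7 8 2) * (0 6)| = 7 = |(0 6 7 8 2 1 3)|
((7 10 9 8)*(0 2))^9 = (0 2)(7 10 9 8) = ((0 2)(7 10 9 8))^9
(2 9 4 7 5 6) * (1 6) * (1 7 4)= (1 6 2 9)(5 7)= [0, 6, 9, 3, 4, 7, 2, 5, 8, 1]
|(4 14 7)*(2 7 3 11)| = 6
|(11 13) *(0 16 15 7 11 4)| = |(0 16 15 7 11 13 4)| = 7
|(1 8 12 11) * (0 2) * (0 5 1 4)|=8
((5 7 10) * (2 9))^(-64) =((2 9)(5 7 10))^(-64) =(5 10 7)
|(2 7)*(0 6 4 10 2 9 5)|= |(0 6 4 10 2 7 9 5)|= 8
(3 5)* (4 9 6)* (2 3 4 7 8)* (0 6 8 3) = (0 6 7 3 5 4 9 8 2) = [6, 1, 0, 5, 9, 4, 7, 3, 2, 8]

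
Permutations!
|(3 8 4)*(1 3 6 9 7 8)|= 10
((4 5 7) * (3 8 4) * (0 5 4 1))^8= (0 7 8)(1 5 3)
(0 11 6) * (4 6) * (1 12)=[11, 12, 2, 3, 6, 5, 0, 7, 8, 9, 10, 4, 1]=(0 11 4 6)(1 12)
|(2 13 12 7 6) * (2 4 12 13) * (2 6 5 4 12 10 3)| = |(13)(2 6 12 7 5 4 10 3)| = 8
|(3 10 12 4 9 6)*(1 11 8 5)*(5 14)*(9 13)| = 35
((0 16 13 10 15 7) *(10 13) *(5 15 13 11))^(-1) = ((0 16 10 13 11 5 15 7))^(-1) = (0 7 15 5 11 13 10 16)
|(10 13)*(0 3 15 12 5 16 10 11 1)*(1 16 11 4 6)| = 12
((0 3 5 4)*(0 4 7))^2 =((0 3 5 7))^2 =(0 5)(3 7)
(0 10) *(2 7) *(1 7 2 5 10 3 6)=(0 3 6 1 7 5 10)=[3, 7, 2, 6, 4, 10, 1, 5, 8, 9, 0]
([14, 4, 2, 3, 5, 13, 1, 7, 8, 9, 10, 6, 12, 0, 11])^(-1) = (0 13 5 4 1 6 11 14)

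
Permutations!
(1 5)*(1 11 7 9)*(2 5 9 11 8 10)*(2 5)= (1 9)(5 8 10)(7 11)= [0, 9, 2, 3, 4, 8, 6, 11, 10, 1, 5, 7]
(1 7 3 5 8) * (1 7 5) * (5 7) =(1 7 3)(5 8) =[0, 7, 2, 1, 4, 8, 6, 3, 5]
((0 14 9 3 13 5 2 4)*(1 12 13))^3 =(0 3 13 4 9 12 2 14 1 5)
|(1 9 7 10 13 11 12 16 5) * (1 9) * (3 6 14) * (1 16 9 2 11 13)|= 9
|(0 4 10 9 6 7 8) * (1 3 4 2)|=10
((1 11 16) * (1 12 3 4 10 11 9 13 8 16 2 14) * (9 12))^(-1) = ((1 12 3 4 10 11 2 14)(8 16 9 13))^(-1) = (1 14 2 11 10 4 3 12)(8 13 9 16)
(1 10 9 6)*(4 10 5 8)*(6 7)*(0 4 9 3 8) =(0 4 10 3 8 9 7 6 1 5) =[4, 5, 2, 8, 10, 0, 1, 6, 9, 7, 3]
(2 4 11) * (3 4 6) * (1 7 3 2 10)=(1 7 3 4 11 10)(2 6)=[0, 7, 6, 4, 11, 5, 2, 3, 8, 9, 1, 10]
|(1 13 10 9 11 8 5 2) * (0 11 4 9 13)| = |(0 11 8 5 2 1)(4 9)(10 13)| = 6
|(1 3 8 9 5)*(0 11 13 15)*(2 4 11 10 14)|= 40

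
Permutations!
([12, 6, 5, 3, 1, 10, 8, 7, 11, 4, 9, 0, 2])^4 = [10, 0, 4, 3, 11, 1, 12, 7, 2, 8, 6, 5, 9]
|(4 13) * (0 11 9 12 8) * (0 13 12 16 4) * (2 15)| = 8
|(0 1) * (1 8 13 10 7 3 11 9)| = 9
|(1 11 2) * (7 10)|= 6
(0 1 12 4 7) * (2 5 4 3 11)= (0 1 12 3 11 2 5 4 7)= [1, 12, 5, 11, 7, 4, 6, 0, 8, 9, 10, 2, 3]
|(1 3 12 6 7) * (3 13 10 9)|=|(1 13 10 9 3 12 6 7)|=8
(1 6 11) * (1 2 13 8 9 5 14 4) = (1 6 11 2 13 8 9 5 14 4) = [0, 6, 13, 3, 1, 14, 11, 7, 9, 5, 10, 2, 12, 8, 4]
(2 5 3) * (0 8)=(0 8)(2 5 3)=[8, 1, 5, 2, 4, 3, 6, 7, 0]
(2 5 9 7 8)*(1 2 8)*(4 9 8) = (1 2 5 8 4 9 7) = [0, 2, 5, 3, 9, 8, 6, 1, 4, 7]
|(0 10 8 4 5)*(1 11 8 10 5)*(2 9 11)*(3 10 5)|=12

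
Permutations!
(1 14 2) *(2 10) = (1 14 10 2) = [0, 14, 1, 3, 4, 5, 6, 7, 8, 9, 2, 11, 12, 13, 10]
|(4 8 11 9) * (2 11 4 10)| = 4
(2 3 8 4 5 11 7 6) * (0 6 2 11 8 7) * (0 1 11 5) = (0 6 5 8 4)(1 11)(2 3 7) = [6, 11, 3, 7, 0, 8, 5, 2, 4, 9, 10, 1]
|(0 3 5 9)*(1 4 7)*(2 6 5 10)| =|(0 3 10 2 6 5 9)(1 4 7)| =21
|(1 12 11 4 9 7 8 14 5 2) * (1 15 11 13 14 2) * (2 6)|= |(1 12 13 14 5)(2 15 11 4 9 7 8 6)|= 40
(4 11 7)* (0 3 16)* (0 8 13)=(0 3 16 8 13)(4 11 7)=[3, 1, 2, 16, 11, 5, 6, 4, 13, 9, 10, 7, 12, 0, 14, 15, 8]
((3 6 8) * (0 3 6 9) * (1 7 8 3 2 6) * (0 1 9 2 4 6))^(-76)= (9)(0 2 3 6 4)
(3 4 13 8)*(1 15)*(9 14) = (1 15)(3 4 13 8)(9 14) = [0, 15, 2, 4, 13, 5, 6, 7, 3, 14, 10, 11, 12, 8, 9, 1]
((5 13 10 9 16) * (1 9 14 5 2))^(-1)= ((1 9 16 2)(5 13 10 14))^(-1)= (1 2 16 9)(5 14 10 13)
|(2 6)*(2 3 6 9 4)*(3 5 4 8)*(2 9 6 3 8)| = 5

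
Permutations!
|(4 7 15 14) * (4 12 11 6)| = 7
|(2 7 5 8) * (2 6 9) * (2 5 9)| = |(2 7 9 5 8 6)| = 6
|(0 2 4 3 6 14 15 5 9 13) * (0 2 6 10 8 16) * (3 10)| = 12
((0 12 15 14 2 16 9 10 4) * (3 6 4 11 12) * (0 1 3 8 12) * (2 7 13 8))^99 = (0 9)(1 4 6 3)(2 10)(7 12)(8 14)(11 16)(13 15)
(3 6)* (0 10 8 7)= (0 10 8 7)(3 6)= [10, 1, 2, 6, 4, 5, 3, 0, 7, 9, 8]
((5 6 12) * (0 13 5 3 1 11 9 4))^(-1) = (0 4 9 11 1 3 12 6 5 13)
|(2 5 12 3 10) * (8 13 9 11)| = 20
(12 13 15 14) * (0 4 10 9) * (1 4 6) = (0 6 1 4 10 9)(12 13 15 14) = [6, 4, 2, 3, 10, 5, 1, 7, 8, 0, 9, 11, 13, 15, 12, 14]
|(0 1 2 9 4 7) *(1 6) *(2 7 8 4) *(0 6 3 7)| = |(0 3 7 6 1)(2 9)(4 8)| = 10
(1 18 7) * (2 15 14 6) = (1 18 7)(2 15 14 6) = [0, 18, 15, 3, 4, 5, 2, 1, 8, 9, 10, 11, 12, 13, 6, 14, 16, 17, 7]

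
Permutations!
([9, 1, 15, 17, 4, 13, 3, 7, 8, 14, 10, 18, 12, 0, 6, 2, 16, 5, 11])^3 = (0 6 5 9 3 13 14 17)(2 15)(11 18)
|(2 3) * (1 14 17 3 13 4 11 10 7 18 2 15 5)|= 42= |(1 14 17 3 15 5)(2 13 4 11 10 7 18)|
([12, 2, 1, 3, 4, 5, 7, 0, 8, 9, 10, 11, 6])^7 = (0 7 6 12)(1 2)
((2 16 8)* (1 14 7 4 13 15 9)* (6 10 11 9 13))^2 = (1 7 6 11)(2 8 16)(4 10 9 14)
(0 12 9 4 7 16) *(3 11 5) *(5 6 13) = (0 12 9 4 7 16)(3 11 6 13 5) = [12, 1, 2, 11, 7, 3, 13, 16, 8, 4, 10, 6, 9, 5, 14, 15, 0]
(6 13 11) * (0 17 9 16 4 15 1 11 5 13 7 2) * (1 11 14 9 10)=(0 17 10 1 14 9 16 4 15 11 6 7 2)(5 13)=[17, 14, 0, 3, 15, 13, 7, 2, 8, 16, 1, 6, 12, 5, 9, 11, 4, 10]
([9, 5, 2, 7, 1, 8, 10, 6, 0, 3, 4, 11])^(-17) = (11)(0 7 4 8 3 10 5 9 6 1)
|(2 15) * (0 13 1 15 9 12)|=7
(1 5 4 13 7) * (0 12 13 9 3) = (0 12 13 7 1 5 4 9 3) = [12, 5, 2, 0, 9, 4, 6, 1, 8, 3, 10, 11, 13, 7]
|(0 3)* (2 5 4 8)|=4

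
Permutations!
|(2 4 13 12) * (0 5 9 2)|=7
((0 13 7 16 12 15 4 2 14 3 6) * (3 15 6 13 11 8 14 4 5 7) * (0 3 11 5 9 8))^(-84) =(0 3 16)(5 13 12)(6 7 11)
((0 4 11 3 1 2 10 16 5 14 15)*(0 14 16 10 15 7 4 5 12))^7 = (0 12 16 5)(1 3 11 4 7 14 15 2)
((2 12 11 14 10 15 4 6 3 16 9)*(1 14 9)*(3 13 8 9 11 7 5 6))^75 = ((1 14 10 15 4 3 16)(2 12 7 5 6 13 8 9))^75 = (1 3 15 14 16 4 10)(2 5 8 12 6 9 7 13)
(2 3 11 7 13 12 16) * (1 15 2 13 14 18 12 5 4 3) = (1 15 2)(3 11 7 14 18 12 16 13 5 4) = [0, 15, 1, 11, 3, 4, 6, 14, 8, 9, 10, 7, 16, 5, 18, 2, 13, 17, 12]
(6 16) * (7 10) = (6 16)(7 10) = [0, 1, 2, 3, 4, 5, 16, 10, 8, 9, 7, 11, 12, 13, 14, 15, 6]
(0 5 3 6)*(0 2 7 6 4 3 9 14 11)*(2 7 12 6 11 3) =[5, 1, 12, 4, 2, 9, 7, 11, 8, 14, 10, 0, 6, 13, 3] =(0 5 9 14 3 4 2 12 6 7 11)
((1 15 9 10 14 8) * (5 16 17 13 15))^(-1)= (1 8 14 10 9 15 13 17 16 5)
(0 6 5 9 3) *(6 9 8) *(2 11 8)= (0 9 3)(2 11 8 6 5)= [9, 1, 11, 0, 4, 2, 5, 7, 6, 3, 10, 8]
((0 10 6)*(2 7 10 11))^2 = (0 2 10)(6 11 7)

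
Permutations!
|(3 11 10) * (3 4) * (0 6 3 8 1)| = |(0 6 3 11 10 4 8 1)| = 8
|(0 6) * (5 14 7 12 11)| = 10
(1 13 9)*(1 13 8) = (1 8)(9 13) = [0, 8, 2, 3, 4, 5, 6, 7, 1, 13, 10, 11, 12, 9]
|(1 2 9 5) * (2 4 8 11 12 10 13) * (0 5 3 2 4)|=6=|(0 5 1)(2 9 3)(4 8 11 12 10 13)|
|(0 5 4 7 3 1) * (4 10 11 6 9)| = |(0 5 10 11 6 9 4 7 3 1)| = 10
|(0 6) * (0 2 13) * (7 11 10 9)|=|(0 6 2 13)(7 11 10 9)|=4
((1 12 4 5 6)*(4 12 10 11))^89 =((12)(1 10 11 4 5 6))^89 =(12)(1 6 5 4 11 10)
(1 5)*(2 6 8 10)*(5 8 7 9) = (1 8 10 2 6 7 9 5) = [0, 8, 6, 3, 4, 1, 7, 9, 10, 5, 2]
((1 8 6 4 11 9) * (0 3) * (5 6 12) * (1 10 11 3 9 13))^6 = ((0 9 10 11 13 1 8 12 5 6 4 3))^6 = (0 8)(1 3)(4 13)(5 10)(6 11)(9 12)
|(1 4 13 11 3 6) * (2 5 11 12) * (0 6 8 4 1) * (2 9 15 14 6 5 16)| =12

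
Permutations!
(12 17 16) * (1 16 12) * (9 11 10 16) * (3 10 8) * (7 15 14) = (1 9 11 8 3 10 16)(7 15 14)(12 17) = [0, 9, 2, 10, 4, 5, 6, 15, 3, 11, 16, 8, 17, 13, 7, 14, 1, 12]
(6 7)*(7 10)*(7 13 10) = [0, 1, 2, 3, 4, 5, 7, 6, 8, 9, 13, 11, 12, 10] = (6 7)(10 13)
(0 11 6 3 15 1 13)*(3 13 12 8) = [11, 12, 2, 15, 4, 5, 13, 7, 3, 9, 10, 6, 8, 0, 14, 1] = (0 11 6 13)(1 12 8 3 15)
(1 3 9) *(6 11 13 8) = [0, 3, 2, 9, 4, 5, 11, 7, 6, 1, 10, 13, 12, 8] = (1 3 9)(6 11 13 8)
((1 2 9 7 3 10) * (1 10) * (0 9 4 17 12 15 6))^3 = ((0 9 7 3 1 2 4 17 12 15 6))^3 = (0 3 4 15 9 1 17 6 7 2 12)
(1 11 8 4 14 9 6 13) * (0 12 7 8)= [12, 11, 2, 3, 14, 5, 13, 8, 4, 6, 10, 0, 7, 1, 9]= (0 12 7 8 4 14 9 6 13 1 11)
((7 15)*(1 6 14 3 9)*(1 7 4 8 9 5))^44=((1 6 14 3 5)(4 8 9 7 15))^44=(1 5 3 14 6)(4 15 7 9 8)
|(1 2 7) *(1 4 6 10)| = |(1 2 7 4 6 10)| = 6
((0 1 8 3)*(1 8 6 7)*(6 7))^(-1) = ((0 8 3)(1 7))^(-1) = (0 3 8)(1 7)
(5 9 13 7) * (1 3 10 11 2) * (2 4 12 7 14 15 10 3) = [0, 2, 1, 3, 12, 9, 6, 5, 8, 13, 11, 4, 7, 14, 15, 10] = (1 2)(4 12 7 5 9 13 14 15 10 11)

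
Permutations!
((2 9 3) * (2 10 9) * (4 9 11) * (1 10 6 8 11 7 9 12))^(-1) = (1 12 4 11 8 6 3 9 7 10)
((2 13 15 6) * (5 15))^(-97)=(2 15 13 6 5)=((2 13 5 15 6))^(-97)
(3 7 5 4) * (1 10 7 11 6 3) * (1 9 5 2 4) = (1 10 7 2 4 9 5)(3 11 6) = [0, 10, 4, 11, 9, 1, 3, 2, 8, 5, 7, 6]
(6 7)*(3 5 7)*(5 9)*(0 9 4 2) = [9, 1, 0, 4, 2, 7, 3, 6, 8, 5] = (0 9 5 7 6 3 4 2)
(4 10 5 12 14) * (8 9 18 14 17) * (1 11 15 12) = [0, 11, 2, 3, 10, 1, 6, 7, 9, 18, 5, 15, 17, 13, 4, 12, 16, 8, 14] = (1 11 15 12 17 8 9 18 14 4 10 5)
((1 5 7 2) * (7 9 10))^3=((1 5 9 10 7 2))^3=(1 10)(2 9)(5 7)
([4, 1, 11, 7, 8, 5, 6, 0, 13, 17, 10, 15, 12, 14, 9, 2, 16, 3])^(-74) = [3, 1, 11, 9, 7, 5, 6, 17, 0, 13, 10, 15, 12, 4, 8, 2, 16, 14]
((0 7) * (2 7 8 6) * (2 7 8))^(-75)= ((0 2 8 6 7))^(-75)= (8)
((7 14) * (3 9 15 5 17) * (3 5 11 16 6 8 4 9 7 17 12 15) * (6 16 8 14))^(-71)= (3 7 6 14 17 5 12 15 11 8 4 9)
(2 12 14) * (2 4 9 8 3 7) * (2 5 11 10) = (2 12 14 4 9 8 3 7 5 11 10) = [0, 1, 12, 7, 9, 11, 6, 5, 3, 8, 2, 10, 14, 13, 4]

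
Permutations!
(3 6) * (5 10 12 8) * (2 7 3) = [0, 1, 7, 6, 4, 10, 2, 3, 5, 9, 12, 11, 8] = (2 7 3 6)(5 10 12 8)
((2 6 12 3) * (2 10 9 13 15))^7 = (2 15 13 9 10 3 12 6)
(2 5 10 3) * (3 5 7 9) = (2 7 9 3)(5 10) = [0, 1, 7, 2, 4, 10, 6, 9, 8, 3, 5]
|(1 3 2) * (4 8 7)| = |(1 3 2)(4 8 7)| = 3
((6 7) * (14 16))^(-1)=((6 7)(14 16))^(-1)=(6 7)(14 16)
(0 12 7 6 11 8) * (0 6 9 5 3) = (0 12 7 9 5 3)(6 11 8) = [12, 1, 2, 0, 4, 3, 11, 9, 6, 5, 10, 8, 7]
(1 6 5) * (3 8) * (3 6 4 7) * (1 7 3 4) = [0, 1, 2, 8, 3, 7, 5, 4, 6] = (3 8 6 5 7 4)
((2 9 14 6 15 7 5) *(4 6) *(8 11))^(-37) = (2 4 7 9 6 5 14 15)(8 11)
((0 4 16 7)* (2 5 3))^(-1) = ((0 4 16 7)(2 5 3))^(-1) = (0 7 16 4)(2 3 5)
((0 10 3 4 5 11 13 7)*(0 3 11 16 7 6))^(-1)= ((0 10 11 13 6)(3 4 5 16 7))^(-1)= (0 6 13 11 10)(3 7 16 5 4)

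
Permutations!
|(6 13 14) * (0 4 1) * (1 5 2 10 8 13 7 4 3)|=|(0 3 1)(2 10 8 13 14 6 7 4 5)|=9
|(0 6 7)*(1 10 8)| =3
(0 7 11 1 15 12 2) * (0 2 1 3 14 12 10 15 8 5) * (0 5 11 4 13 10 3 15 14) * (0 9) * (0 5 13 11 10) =(0 7 4 11 15 3 9 5 13)(1 8 10 14 12) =[7, 8, 2, 9, 11, 13, 6, 4, 10, 5, 14, 15, 1, 0, 12, 3]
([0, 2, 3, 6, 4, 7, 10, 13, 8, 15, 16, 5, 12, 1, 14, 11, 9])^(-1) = (1 13 7 5 11 15 9 16 10 6 3 2)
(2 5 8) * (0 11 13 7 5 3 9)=(0 11 13 7 5 8 2 3 9)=[11, 1, 3, 9, 4, 8, 6, 5, 2, 0, 10, 13, 12, 7]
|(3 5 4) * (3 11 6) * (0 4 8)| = |(0 4 11 6 3 5 8)| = 7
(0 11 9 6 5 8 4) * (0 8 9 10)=(0 11 10)(4 8)(5 9 6)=[11, 1, 2, 3, 8, 9, 5, 7, 4, 6, 0, 10]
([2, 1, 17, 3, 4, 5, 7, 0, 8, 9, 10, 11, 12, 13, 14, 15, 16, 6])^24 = [7, 1, 0, 3, 4, 5, 17, 6, 8, 9, 10, 11, 12, 13, 14, 15, 16, 2]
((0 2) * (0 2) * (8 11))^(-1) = (8 11)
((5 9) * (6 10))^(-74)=(10)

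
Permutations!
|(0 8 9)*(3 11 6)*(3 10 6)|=|(0 8 9)(3 11)(6 10)|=6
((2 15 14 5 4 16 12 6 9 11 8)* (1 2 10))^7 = (1 12 2 6 15 9 14 11 5 8 4 10 16)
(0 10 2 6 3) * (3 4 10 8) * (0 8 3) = (0 3 8)(2 6 4 10) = [3, 1, 6, 8, 10, 5, 4, 7, 0, 9, 2]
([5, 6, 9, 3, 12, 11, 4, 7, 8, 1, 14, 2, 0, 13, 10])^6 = [6, 11, 0, 3, 9, 4, 2, 7, 8, 5, 10, 12, 1, 13, 14]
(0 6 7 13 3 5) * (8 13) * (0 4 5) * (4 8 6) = [4, 1, 2, 0, 5, 8, 7, 6, 13, 9, 10, 11, 12, 3] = (0 4 5 8 13 3)(6 7)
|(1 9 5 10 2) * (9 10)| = |(1 10 2)(5 9)| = 6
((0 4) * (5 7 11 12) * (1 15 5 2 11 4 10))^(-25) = (0 15 4 1 7 10 5)(2 12 11)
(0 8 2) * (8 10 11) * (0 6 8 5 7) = (0 10 11 5 7)(2 6 8) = [10, 1, 6, 3, 4, 7, 8, 0, 2, 9, 11, 5]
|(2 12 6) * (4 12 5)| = 5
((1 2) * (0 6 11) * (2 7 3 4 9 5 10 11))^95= ((0 6 2 1 7 3 4 9 5 10 11))^95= (0 9 1 11 4 2 10 3 6 5 7)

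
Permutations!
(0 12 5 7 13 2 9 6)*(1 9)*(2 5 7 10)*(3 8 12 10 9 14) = (0 10 2 1 14 3 8 12 7 13 5 9 6) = [10, 14, 1, 8, 4, 9, 0, 13, 12, 6, 2, 11, 7, 5, 3]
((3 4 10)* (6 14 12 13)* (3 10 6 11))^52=(3 14 11 6 13 4 12)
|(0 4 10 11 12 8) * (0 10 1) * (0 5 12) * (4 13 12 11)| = |(0 13 12 8 10 4 1 5 11)| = 9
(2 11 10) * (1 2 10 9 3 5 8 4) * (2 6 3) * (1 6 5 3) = (1 5 8 4 6)(2 11 9) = [0, 5, 11, 3, 6, 8, 1, 7, 4, 2, 10, 9]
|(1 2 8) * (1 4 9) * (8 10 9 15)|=|(1 2 10 9)(4 15 8)|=12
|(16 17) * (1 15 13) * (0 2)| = |(0 2)(1 15 13)(16 17)| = 6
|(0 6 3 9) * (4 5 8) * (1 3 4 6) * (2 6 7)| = 12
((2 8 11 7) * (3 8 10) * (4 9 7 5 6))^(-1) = (2 7 9 4 6 5 11 8 3 10)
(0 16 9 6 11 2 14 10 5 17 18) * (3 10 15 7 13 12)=(0 16 9 6 11 2 14 15 7 13 12 3 10 5 17 18)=[16, 1, 14, 10, 4, 17, 11, 13, 8, 6, 5, 2, 3, 12, 15, 7, 9, 18, 0]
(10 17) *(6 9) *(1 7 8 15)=(1 7 8 15)(6 9)(10 17)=[0, 7, 2, 3, 4, 5, 9, 8, 15, 6, 17, 11, 12, 13, 14, 1, 16, 10]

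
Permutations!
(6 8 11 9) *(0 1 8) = (0 1 8 11 9 6) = [1, 8, 2, 3, 4, 5, 0, 7, 11, 6, 10, 9]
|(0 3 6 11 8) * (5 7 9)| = 15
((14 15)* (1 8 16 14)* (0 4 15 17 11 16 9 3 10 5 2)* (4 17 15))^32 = ((0 17 11 16 14 15 1 8 9 3 10 5 2))^32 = (0 1 2 15 5 14 10 16 3 11 9 17 8)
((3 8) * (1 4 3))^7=((1 4 3 8))^7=(1 8 3 4)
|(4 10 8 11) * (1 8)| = |(1 8 11 4 10)| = 5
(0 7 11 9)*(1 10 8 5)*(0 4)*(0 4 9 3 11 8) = (0 7 8 5 1 10)(3 11) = [7, 10, 2, 11, 4, 1, 6, 8, 5, 9, 0, 3]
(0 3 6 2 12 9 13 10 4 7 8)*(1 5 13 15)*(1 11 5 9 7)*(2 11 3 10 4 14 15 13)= (0 10 14 15 3 6 11 5 2 12 7 8)(1 9 13 4)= [10, 9, 12, 6, 1, 2, 11, 8, 0, 13, 14, 5, 7, 4, 15, 3]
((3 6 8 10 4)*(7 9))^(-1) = (3 4 10 8 6)(7 9)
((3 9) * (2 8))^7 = ((2 8)(3 9))^7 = (2 8)(3 9)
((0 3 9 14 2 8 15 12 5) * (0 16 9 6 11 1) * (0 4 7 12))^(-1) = (0 15 8 2 14 9 16 5 12 7 4 1 11 6 3)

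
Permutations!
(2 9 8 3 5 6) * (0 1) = (0 1)(2 9 8 3 5 6) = [1, 0, 9, 5, 4, 6, 2, 7, 3, 8]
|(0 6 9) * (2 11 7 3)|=|(0 6 9)(2 11 7 3)|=12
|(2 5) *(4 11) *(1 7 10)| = 6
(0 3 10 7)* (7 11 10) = (0 3 7)(10 11) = [3, 1, 2, 7, 4, 5, 6, 0, 8, 9, 11, 10]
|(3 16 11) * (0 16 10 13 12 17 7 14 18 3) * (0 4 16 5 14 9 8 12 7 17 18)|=24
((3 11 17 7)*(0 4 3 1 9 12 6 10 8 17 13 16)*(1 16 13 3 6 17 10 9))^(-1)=((0 4 6 9 12 17 7 16)(3 11)(8 10))^(-1)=(0 16 7 17 12 9 6 4)(3 11)(8 10)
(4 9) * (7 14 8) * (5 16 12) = (4 9)(5 16 12)(7 14 8) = [0, 1, 2, 3, 9, 16, 6, 14, 7, 4, 10, 11, 5, 13, 8, 15, 12]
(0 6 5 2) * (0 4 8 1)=[6, 0, 4, 3, 8, 2, 5, 7, 1]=(0 6 5 2 4 8 1)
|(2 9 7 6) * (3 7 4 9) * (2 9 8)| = 7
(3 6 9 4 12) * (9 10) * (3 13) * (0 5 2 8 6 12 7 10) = (0 5 2 8 6)(3 12 13)(4 7 10 9) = [5, 1, 8, 12, 7, 2, 0, 10, 6, 4, 9, 11, 13, 3]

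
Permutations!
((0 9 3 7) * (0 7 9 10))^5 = (0 10)(3 9)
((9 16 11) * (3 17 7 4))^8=((3 17 7 4)(9 16 11))^8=(17)(9 11 16)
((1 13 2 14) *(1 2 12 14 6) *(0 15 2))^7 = ((0 15 2 6 1 13 12 14))^7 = (0 14 12 13 1 6 2 15)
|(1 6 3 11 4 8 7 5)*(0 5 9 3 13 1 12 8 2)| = 30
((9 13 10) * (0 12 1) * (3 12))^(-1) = (0 1 12 3)(9 10 13)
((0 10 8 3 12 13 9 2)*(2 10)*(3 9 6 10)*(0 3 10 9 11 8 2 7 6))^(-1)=(0 13 12 3 2 10 9 6 7)(8 11)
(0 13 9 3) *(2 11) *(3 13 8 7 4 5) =[8, 1, 11, 0, 5, 3, 6, 4, 7, 13, 10, 2, 12, 9] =(0 8 7 4 5 3)(2 11)(9 13)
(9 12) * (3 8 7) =(3 8 7)(9 12) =[0, 1, 2, 8, 4, 5, 6, 3, 7, 12, 10, 11, 9]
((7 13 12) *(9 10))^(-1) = (7 12 13)(9 10)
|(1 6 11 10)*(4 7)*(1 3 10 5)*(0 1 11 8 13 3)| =|(0 1 6 8 13 3 10)(4 7)(5 11)| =14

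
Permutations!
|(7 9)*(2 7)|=|(2 7 9)|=3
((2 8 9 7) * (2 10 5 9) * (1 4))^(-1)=((1 4)(2 8)(5 9 7 10))^(-1)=(1 4)(2 8)(5 10 7 9)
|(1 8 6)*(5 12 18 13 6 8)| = 6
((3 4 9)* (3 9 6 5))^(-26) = (9)(3 6)(4 5)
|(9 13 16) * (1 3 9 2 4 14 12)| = 9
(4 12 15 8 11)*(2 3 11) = (2 3 11 4 12 15 8) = [0, 1, 3, 11, 12, 5, 6, 7, 2, 9, 10, 4, 15, 13, 14, 8]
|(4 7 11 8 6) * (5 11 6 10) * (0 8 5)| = 6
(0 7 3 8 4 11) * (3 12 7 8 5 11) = (0 8 4 3 5 11)(7 12) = [8, 1, 2, 5, 3, 11, 6, 12, 4, 9, 10, 0, 7]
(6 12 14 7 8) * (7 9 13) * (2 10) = (2 10)(6 12 14 9 13 7 8) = [0, 1, 10, 3, 4, 5, 12, 8, 6, 13, 2, 11, 14, 7, 9]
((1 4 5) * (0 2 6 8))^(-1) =((0 2 6 8)(1 4 5))^(-1) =(0 8 6 2)(1 5 4)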